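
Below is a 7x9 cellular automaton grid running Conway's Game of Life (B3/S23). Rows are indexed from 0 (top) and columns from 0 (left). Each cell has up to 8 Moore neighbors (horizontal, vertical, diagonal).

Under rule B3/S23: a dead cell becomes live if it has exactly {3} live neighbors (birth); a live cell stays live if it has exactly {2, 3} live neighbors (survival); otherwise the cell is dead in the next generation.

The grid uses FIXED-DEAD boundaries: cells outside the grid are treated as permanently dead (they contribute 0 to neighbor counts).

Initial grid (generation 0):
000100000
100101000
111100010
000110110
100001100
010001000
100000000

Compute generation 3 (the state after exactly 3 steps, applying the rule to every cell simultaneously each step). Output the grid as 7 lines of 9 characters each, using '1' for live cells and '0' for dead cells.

Answer: 000000000
100100000
000111010
000010011
110011011
000001100
000000000

Derivation:
Simulating step by step:
Generation 0 (given above): 19 live cells
Generation 1: 16 live cells
000010000
100100000
110001010
100110010
000000010
110001100
000000000
Generation 2: 19 live cells
000000000
110010000
111100100
110010011
110011010
000000100
000000000
Generation 3: 17 live cells
(generation 3 grid is the final answer)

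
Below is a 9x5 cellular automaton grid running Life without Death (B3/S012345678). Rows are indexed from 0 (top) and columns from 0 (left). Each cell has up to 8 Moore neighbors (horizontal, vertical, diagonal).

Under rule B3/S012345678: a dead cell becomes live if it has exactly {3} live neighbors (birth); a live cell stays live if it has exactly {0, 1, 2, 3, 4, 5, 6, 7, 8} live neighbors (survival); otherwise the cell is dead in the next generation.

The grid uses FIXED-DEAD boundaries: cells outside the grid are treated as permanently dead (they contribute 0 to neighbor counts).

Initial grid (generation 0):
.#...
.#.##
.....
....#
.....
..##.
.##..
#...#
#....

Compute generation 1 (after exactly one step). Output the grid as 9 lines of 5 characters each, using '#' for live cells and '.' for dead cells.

Answer: .##..
.####
...##
....#
...#.
.###.
.##..
#...#
#....

Derivation:
Simulating step by step:
Generation 0 (given above): 12 live cells
Generation 1: 18 live cells
(generation 1 grid is the final answer)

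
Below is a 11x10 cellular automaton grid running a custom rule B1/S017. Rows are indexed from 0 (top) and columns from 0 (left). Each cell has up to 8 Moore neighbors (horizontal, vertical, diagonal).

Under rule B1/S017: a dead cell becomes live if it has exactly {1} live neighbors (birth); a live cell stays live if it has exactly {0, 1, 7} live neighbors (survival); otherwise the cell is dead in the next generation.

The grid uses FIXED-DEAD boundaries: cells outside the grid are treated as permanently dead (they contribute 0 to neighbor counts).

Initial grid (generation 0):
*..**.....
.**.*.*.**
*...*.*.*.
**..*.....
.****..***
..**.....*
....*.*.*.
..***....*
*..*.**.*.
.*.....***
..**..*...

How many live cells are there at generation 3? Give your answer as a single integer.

Answer: 24

Derivation:
Simulating step by step:
Generation 0 (given above): 45 live cells
Generation 1: 15 live cells
*.....*...
......*...
......*...
..........
......**..
*.........
......*...
*.........
*.........
..........
*..****...
Generation 2: 32 live cells
**....*...
**........
......*...
........*.
**...****.
**......*.
.....***..
*....***..
*.........
..*....*..
****..**..
Generation 3: 24 live cells
.....***..
..........
..*..**.**
..*.*.....
....**....
..........
..*......*
*.........
*.***.....
....**....
*...**....
Population at generation 3: 24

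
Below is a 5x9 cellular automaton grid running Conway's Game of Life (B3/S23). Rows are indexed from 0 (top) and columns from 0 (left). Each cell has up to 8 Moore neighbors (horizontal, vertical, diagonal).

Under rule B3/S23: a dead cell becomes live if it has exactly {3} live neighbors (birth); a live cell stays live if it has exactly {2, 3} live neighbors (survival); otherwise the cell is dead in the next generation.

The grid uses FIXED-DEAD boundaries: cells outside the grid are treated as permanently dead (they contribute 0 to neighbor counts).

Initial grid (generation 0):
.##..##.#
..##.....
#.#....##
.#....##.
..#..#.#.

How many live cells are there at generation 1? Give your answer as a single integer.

Answer: 14

Derivation:
Simulating step by step:
Generation 0 (given above): 17 live cells
Generation 1: 14 live cells
.###.....
...#..#.#
..##..###
.##......
.......#.
Population at generation 1: 14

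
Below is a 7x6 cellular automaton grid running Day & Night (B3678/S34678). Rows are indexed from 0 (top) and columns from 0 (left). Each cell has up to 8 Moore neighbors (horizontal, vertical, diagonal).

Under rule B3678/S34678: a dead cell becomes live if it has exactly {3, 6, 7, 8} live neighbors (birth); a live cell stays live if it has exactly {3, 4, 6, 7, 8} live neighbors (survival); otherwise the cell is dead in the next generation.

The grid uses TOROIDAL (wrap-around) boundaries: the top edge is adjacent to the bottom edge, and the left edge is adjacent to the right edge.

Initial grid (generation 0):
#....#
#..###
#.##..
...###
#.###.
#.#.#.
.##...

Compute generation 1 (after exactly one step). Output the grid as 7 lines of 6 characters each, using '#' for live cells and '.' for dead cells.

Simulating step by step:
Generation 0 (given above): 21 live cells
Generation 1: 24 live cells
(generation 1 grid is the final answer)

Answer: #.##.#
#.###.
###.##
#..#.#
..##.#
.###..
.#.#..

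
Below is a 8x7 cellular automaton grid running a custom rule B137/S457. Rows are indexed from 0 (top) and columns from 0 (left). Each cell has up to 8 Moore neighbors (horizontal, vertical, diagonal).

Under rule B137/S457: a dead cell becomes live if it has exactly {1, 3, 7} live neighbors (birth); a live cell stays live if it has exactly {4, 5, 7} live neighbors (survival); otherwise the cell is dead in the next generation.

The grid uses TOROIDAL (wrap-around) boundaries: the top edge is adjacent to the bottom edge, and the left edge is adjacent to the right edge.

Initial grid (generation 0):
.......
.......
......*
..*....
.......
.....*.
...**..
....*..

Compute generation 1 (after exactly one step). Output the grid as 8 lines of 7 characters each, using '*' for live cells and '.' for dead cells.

Simulating step by step:
Generation 0 (given above): 6 live cells
Generation 1: 30 live cells
(generation 1 grid is the final answer)

Answer: ...***.
*....**
****.*.
**.*.**
.******
..*.*.*
..*..**
..**...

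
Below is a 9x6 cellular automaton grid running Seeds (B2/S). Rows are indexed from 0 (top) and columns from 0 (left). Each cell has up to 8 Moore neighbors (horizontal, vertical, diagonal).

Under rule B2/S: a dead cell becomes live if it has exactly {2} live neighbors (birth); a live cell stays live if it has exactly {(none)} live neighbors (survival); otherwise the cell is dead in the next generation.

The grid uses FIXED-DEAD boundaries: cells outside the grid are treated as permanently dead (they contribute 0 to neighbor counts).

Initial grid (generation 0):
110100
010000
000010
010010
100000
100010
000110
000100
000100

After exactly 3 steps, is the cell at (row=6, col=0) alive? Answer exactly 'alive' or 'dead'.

Simulating step by step:
Generation 0 (given above): 14 live cells
Generation 1: 19 live cells
000000
000110
111101
100101
000111
010001
001001
000000
001010
Generation 2: 13 live cells
000110
100001
000000
000000
110000
000000
010010
011011
000100
Generation 3: 9 live cells
000001
000100
000000
110000
000000
001000
100000
100000
010001

Cell (6,0) at generation 3: 1 -> alive

Answer: alive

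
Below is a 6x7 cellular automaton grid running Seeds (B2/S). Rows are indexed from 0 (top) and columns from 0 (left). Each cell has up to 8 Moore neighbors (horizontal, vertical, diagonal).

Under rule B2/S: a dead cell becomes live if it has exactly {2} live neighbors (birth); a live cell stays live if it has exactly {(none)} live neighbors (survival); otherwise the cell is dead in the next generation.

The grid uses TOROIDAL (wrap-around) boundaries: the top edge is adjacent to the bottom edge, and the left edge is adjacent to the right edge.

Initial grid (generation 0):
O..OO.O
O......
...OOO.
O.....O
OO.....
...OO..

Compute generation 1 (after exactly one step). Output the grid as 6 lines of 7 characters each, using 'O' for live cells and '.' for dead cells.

Answer: .OO....
.OO....
.O.....
..OO...
..OOOO.
.......

Derivation:
Simulating step by step:
Generation 0 (given above): 14 live cells
Generation 1: 11 live cells
(generation 1 grid is the final answer)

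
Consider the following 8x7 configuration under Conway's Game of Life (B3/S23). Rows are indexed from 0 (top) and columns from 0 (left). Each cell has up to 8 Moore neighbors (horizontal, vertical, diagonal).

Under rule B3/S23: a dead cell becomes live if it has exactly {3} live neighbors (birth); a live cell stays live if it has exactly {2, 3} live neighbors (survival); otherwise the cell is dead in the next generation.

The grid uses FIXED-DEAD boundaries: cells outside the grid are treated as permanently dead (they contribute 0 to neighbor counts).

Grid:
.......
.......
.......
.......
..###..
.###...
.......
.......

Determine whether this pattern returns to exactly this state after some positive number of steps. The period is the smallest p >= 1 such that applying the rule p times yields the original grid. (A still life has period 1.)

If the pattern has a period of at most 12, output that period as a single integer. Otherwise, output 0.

Answer: 2

Derivation:
Simulating and comparing each generation to the original:
Gen 0 (original, given above): 6 live cells
Gen 1: 6 live cells, differs from original
Gen 2: 6 live cells, MATCHES original -> period = 2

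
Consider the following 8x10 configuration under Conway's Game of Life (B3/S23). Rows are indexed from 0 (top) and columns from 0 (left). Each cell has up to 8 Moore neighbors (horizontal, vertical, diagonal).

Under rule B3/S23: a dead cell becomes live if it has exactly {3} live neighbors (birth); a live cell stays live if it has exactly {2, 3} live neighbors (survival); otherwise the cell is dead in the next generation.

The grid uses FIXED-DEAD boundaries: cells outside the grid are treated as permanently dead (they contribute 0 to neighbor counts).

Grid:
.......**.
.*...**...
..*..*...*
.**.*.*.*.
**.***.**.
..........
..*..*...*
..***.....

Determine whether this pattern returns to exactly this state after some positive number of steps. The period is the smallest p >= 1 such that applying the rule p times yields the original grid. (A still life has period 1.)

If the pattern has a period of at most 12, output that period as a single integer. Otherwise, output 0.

Answer: 0

Derivation:
Simulating and comparing each generation to the original:
Gen 0 (original, given above): 26 live cells
Gen 1: 33 live cells, differs from original
Gen 2: 17 live cells, differs from original
Gen 3: 13 live cells, differs from original
Gen 4: 13 live cells, differs from original
Gen 5: 16 live cells, differs from original
Gen 6: 14 live cells, differs from original
Gen 7: 18 live cells, differs from original
Gen 8: 11 live cells, differs from original
Gen 9: 10 live cells, differs from original
Gen 10: 8 live cells, differs from original
Gen 11: 8 live cells, differs from original
Gen 12: 7 live cells, differs from original
No period found within 12 steps.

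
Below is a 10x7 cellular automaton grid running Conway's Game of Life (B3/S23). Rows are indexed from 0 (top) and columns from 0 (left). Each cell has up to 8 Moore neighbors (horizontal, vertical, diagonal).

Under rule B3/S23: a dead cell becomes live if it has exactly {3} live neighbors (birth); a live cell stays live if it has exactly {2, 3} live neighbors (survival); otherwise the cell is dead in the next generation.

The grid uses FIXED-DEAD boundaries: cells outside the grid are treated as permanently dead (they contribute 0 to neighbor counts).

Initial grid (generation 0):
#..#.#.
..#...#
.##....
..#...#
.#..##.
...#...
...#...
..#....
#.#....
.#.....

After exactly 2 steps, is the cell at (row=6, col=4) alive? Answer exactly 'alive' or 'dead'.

Simulating step by step:
Generation 0 (given above): 18 live cells
Generation 1: 21 live cells
.......
..##...
.###...
..##.#.
..####.
..##...
..##...
.###...
..#....
.#.....
Generation 2: 10 live cells
.......
.#.#...
.#.....
.....#.
.#...#.
.#.....
....#..
.#.....
...#...
.......

Cell (6,4) at generation 2: 1 -> alive

Answer: alive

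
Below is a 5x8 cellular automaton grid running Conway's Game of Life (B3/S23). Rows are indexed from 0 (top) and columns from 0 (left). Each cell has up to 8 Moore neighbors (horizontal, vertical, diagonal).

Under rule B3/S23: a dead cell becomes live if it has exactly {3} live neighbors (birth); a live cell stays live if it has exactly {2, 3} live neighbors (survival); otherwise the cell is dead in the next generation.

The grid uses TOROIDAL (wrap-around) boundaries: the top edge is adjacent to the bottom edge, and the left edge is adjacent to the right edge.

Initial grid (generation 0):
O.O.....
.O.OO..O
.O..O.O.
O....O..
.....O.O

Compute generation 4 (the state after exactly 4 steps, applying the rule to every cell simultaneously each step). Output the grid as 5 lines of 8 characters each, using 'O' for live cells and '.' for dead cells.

Simulating step by step:
Generation 0 (given above): 13 live cells
Generation 1: 26 live cells
OOOOO.OO
.O.OOO.O
.OOOO.OO
O...OO.O
OO....OO
Generation 2: 2 live cells
........
........
.O......
....O...
........
Generation 3: 0 live cells
........
........
........
........
........
Generation 4: 0 live cells
(generation 4 grid is the final answer)

Answer: ........
........
........
........
........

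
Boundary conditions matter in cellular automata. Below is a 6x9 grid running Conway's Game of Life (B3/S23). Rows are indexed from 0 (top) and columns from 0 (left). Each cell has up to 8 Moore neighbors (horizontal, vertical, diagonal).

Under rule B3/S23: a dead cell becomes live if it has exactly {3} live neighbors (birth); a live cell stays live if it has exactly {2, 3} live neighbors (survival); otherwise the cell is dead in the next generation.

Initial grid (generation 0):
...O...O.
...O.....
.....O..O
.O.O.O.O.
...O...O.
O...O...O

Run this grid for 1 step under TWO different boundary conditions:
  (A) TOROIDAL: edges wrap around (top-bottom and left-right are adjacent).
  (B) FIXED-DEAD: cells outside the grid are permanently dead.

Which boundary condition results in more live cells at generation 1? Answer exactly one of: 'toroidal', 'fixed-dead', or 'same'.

Under TOROIDAL boundary, generation 1:
...OO...O
....O....
..O...O..
..O....OO
O.OO..OO.
...OO..OO
Population = 18

Under FIXED-DEAD boundary, generation 1:
.........
....O....
..O...O..
..O....OO
..OO..OOO
.........
Population = 11

Comparison: toroidal=18, fixed-dead=11 -> toroidal

Answer: toroidal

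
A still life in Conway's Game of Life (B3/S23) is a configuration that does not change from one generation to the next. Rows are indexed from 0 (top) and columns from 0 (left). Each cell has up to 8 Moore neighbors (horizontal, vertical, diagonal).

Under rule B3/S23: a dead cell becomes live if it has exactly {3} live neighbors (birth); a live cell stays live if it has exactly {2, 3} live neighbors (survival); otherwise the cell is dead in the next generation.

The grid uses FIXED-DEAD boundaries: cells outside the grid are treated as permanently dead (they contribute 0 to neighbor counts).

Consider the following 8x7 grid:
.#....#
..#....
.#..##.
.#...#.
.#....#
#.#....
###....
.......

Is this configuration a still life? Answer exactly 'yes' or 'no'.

Compute generation 1 and compare to generation 0 (given above):
Generation 1:
.......
.##..#.
.##.##.
###.###
###....
#.#....
#.#....
.#.....
Cell (0,1) differs: gen0=1 vs gen1=0 -> NOT a still life.

Answer: no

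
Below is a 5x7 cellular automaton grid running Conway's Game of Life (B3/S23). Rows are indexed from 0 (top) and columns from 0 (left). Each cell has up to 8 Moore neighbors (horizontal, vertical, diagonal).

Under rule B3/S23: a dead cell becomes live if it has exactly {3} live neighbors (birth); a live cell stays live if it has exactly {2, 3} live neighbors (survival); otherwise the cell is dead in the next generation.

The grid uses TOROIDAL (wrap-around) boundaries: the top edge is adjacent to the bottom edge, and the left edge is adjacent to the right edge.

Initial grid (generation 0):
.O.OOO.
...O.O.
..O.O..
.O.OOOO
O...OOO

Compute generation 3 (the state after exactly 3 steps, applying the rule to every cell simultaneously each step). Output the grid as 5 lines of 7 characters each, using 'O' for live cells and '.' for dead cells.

Answer: .......
...O...
.......
O..O...
O..O...

Derivation:
Simulating step by step:
Generation 0 (given above): 17 live cells
Generation 1: 9 live cells
O.OO...
.....O.
..O...O
.OO....
.O.....
Generation 2: 13 live cells
.OO....
.OOO..O
.OO....
OOO....
O..O...
Generation 3: 5 live cells
(generation 3 grid is the final answer)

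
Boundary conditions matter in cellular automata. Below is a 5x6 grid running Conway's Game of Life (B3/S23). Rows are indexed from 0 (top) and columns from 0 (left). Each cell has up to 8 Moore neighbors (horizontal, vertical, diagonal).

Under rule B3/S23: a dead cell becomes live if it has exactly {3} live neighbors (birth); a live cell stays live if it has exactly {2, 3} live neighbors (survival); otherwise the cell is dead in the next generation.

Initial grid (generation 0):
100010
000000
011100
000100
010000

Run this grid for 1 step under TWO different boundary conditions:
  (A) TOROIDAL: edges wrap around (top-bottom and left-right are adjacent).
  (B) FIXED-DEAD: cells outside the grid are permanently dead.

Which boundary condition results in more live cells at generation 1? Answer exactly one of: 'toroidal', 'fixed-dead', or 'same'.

Answer: same

Derivation:
Under TOROIDAL boundary, generation 1:
000000
011100
001100
010100
000000
Population = 7

Under FIXED-DEAD boundary, generation 1:
000000
011100
001100
010100
000000
Population = 7

Comparison: toroidal=7, fixed-dead=7 -> same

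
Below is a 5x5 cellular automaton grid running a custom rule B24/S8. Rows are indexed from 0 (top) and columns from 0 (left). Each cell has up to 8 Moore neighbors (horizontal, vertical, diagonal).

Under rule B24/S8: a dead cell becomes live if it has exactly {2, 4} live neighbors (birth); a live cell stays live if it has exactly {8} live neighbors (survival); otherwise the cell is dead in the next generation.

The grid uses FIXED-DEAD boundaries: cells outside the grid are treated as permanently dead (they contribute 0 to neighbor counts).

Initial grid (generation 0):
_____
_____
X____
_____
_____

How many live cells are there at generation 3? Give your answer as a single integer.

Simulating step by step:
Generation 0 (given above): 1 live cells
Generation 1: 0 live cells
_____
_____
_____
_____
_____
Generation 2: 0 live cells
_____
_____
_____
_____
_____
Generation 3: 0 live cells
_____
_____
_____
_____
_____
Population at generation 3: 0

Answer: 0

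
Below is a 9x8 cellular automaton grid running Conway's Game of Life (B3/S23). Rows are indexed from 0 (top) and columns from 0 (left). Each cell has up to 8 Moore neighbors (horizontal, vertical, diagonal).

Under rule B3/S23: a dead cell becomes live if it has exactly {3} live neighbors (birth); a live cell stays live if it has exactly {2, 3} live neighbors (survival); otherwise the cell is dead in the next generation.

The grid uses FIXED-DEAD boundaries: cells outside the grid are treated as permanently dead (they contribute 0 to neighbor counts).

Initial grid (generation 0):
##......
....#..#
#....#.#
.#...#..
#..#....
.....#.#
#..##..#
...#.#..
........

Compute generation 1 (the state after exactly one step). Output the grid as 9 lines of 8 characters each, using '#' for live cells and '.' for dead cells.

Answer: ........
##....#.
....##..
##..#.#.
....#.#.
...#..#.
...#.#..
...#....
........

Derivation:
Simulating step by step:
Generation 0 (given above): 19 live cells
Generation 1: 16 live cells
(generation 1 grid is the final answer)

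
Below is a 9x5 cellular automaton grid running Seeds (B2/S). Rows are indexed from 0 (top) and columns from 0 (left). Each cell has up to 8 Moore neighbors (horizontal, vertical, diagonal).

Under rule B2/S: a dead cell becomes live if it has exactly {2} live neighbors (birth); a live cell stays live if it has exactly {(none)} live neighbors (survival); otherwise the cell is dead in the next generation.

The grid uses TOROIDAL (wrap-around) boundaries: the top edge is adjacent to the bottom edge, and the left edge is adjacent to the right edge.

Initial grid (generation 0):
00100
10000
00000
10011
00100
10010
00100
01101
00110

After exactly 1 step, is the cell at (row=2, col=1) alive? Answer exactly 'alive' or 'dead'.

Answer: alive

Derivation:
Simulating step by step:
Generation 0 (given above): 14 live cells
Generation 1: 10 live cells
00001
01000
01010
01100
00000
00001
00000
10000
10001

Cell (2,1) at generation 1: 1 -> alive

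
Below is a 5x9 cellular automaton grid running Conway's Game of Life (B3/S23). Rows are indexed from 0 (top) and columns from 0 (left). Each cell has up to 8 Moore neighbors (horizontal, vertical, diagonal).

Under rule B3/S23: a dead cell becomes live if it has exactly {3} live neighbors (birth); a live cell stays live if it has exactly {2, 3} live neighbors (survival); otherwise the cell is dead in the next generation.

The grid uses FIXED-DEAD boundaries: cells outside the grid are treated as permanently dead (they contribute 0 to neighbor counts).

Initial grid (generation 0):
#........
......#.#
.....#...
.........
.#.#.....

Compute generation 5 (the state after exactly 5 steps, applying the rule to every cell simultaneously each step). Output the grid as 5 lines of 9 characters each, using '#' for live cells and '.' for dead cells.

Simulating step by step:
Generation 0 (given above): 6 live cells
Generation 1: 0 live cells
.........
.........
.........
.........
.........
Generation 2: 0 live cells
.........
.........
.........
.........
.........
Generation 3: 0 live cells
.........
.........
.........
.........
.........
Generation 4: 0 live cells
.........
.........
.........
.........
.........
Generation 5: 0 live cells
(generation 5 grid is the final answer)

Answer: .........
.........
.........
.........
.........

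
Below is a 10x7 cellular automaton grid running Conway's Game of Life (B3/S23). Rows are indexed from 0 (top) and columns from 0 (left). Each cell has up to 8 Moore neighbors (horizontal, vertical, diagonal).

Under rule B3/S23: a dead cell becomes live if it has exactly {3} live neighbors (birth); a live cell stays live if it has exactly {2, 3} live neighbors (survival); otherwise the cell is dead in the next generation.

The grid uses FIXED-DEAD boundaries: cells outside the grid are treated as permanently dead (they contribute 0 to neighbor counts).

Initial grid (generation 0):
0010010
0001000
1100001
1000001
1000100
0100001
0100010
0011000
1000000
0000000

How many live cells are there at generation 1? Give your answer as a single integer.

Answer: 15

Derivation:
Simulating step by step:
Generation 0 (given above): 17 live cells
Generation 1: 15 live cells
0000000
0110000
1100000
1000010
1100010
1100010
0100000
0110000
0000000
0000000
Population at generation 1: 15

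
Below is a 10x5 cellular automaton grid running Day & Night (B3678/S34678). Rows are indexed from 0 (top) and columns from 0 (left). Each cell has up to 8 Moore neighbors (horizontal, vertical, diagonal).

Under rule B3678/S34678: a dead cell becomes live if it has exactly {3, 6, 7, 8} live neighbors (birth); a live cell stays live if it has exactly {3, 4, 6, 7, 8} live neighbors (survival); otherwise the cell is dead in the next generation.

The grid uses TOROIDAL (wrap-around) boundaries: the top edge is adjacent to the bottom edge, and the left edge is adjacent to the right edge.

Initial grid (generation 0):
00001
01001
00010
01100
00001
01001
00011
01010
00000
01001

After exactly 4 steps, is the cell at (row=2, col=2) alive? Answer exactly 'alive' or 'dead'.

Answer: alive

Derivation:
Simulating step by step:
Generation 0 (given above): 15 live cells
Generation 1: 17 live cells
00010
10010
11000
00010
01110
00001
00011
00101
10100
10000
Generation 2: 20 live cells
00000
01100
00100
10001
00111
10001
10011
11001
00011
01001
Generation 3: 27 live cells
11100
00000
10010
01101
01010
11111
10011
00101
11111
10010
Generation 4: 28 live cells
01001
10101
01101
01101
10100
01001
00011
10111
11100
01111

Cell (2,2) at generation 4: 1 -> alive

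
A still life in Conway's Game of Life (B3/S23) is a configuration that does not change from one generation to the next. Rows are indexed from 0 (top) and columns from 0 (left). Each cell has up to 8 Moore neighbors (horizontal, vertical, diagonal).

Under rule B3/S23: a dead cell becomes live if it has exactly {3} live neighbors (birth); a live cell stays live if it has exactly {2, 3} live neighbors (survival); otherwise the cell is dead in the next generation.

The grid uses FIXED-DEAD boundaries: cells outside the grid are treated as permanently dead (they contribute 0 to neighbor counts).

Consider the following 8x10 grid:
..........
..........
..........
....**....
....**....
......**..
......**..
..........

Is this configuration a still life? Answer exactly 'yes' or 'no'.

Answer: no

Derivation:
Compute generation 1 and compare to generation 0 (given above):
Generation 1:
..........
..........
..........
....**....
....*.....
.......*..
......**..
..........
Cell (4,5) differs: gen0=1 vs gen1=0 -> NOT a still life.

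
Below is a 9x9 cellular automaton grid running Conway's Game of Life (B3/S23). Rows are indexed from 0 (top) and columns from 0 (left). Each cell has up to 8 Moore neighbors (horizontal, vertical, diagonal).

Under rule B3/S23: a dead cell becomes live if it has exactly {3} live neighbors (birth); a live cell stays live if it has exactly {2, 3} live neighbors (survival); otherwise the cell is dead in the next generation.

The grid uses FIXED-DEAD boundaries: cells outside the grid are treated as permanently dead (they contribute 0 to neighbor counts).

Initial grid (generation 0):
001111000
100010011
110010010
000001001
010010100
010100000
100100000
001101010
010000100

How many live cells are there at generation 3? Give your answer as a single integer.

Answer: 27

Derivation:
Simulating step by step:
Generation 0 (given above): 27 live cells
Generation 1: 36 live cells
000111000
101000111
110011110
110011110
001011000
110110000
010100000
011110100
001000100
Generation 2: 25 live cells
000111110
101000001
001110000
101000010
001000000
110001000
000001000
010011000
011001000
Generation 3: 27 live cells
000111110
011000110
001000000
001000000
101000000
010000000
110001100
011011100
011011000
Population at generation 3: 27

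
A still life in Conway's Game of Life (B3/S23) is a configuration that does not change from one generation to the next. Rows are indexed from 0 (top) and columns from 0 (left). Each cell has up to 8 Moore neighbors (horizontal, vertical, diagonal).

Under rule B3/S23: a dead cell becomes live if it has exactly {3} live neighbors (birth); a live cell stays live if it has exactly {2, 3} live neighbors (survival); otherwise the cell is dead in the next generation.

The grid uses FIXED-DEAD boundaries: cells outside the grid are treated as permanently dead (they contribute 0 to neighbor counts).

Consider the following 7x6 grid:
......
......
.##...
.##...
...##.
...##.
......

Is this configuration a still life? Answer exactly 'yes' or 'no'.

Compute generation 1 and compare to generation 0 (given above):
Generation 1:
......
......
.##...
.#....
....#.
...##.
......
Cell (3,2) differs: gen0=1 vs gen1=0 -> NOT a still life.

Answer: no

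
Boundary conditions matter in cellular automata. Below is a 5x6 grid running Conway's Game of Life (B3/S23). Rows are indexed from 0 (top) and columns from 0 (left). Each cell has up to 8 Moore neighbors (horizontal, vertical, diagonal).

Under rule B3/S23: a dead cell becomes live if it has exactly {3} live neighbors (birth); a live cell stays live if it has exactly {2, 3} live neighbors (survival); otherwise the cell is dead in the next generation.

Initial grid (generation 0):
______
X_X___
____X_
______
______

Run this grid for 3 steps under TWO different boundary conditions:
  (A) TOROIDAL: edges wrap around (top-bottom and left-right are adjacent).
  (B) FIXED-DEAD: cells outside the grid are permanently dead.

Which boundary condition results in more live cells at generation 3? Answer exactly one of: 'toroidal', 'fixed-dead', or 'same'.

Under TOROIDAL boundary, generation 3:
______
______
______
______
______
Population = 0

Under FIXED-DEAD boundary, generation 3:
______
______
______
______
______
Population = 0

Comparison: toroidal=0, fixed-dead=0 -> same

Answer: same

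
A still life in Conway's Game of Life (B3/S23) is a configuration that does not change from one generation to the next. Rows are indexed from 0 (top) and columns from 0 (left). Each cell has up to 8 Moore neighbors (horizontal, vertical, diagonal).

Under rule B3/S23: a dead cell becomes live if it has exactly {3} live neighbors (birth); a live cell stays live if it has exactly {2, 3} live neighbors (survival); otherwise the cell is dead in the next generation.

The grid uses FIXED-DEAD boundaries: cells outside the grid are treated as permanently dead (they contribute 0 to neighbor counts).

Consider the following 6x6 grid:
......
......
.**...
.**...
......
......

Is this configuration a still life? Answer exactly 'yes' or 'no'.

Compute generation 1 and compare to generation 0 (given above):
Generation 1:
......
......
.**...
.**...
......
......
The grids are IDENTICAL -> still life.

Answer: yes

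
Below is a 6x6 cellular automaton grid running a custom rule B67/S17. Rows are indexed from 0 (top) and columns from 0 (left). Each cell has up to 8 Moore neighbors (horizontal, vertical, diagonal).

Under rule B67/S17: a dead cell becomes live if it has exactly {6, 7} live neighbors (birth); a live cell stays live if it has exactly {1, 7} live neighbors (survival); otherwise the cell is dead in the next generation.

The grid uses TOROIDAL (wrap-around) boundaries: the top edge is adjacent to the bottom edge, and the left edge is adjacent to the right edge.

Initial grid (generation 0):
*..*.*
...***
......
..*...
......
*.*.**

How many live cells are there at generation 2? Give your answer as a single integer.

Answer: 0

Derivation:
Simulating step by step:
Generation 0 (given above): 11 live cells
Generation 1: 2 live cells
....*.
......
......
......
......
..*...
Generation 2: 0 live cells
......
......
......
......
......
......
Population at generation 2: 0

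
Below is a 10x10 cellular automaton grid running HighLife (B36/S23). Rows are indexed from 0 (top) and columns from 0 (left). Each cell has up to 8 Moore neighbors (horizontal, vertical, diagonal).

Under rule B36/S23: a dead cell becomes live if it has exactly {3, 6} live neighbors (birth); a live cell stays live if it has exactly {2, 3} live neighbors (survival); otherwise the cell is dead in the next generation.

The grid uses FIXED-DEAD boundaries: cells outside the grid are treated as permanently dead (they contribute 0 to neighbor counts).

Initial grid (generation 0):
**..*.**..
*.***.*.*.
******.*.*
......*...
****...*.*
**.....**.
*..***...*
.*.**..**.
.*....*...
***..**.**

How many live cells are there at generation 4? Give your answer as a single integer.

Simulating step by step:
Generation 0 (given above): 49 live cells
Generation 1: 44 live cells
***.*.**..
.....*..*.
*......**.
.**..***..
*.*...**..
......**.*
*..*.**..*
**.*..***.
...**.*..*
***..***..
Generation 2: 37 live cells
.*...***..
*....*..*.
.*...*..*.
*.*..*....
..*.......
.*........
***.**.*.*
**.*....**
...**..*..
.*******..
Generation 3: 32 live cells
.....***..
**..**..*.
**..***...
..*.......
..*.......
*..*......
...**....*
*....***.*
*.*....*..
..*..***..
Generation 4: 35 live cells
....****..
**....*...
*.***.*...
..**.*....
.***......
..***.....
...****.*.
.*.*****..
..........
.*....**..
Population at generation 4: 35

Answer: 35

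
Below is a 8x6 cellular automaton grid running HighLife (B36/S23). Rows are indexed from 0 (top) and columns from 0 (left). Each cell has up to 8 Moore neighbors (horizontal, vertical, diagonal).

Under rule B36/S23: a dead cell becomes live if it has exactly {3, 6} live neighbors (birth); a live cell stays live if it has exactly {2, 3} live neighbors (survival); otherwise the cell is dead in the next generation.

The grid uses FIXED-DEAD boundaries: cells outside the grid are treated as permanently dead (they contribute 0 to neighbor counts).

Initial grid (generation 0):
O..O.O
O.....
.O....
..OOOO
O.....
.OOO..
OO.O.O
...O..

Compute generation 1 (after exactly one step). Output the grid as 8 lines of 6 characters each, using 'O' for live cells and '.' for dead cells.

Answer: ......
OO....
.OOOO.
.OOOO.
......
...OO.
OOOO..
..O.O.

Derivation:
Simulating step by step:
Generation 0 (given above): 18 live cells
Generation 1: 18 live cells
(generation 1 grid is the final answer)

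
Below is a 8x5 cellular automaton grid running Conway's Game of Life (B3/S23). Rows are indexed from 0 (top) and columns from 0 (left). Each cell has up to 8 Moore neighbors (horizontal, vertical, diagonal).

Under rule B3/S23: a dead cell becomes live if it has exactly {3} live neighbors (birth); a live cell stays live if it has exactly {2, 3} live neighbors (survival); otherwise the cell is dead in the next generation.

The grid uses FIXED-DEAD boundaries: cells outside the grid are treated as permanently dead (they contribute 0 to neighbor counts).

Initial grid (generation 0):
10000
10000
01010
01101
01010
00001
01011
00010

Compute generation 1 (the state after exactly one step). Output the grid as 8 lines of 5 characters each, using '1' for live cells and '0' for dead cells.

Simulating step by step:
Generation 0 (given above): 14 live cells
Generation 1: 18 live cells
(generation 1 grid is the final answer)

Answer: 00000
11000
11010
11001
01011
00001
00111
00111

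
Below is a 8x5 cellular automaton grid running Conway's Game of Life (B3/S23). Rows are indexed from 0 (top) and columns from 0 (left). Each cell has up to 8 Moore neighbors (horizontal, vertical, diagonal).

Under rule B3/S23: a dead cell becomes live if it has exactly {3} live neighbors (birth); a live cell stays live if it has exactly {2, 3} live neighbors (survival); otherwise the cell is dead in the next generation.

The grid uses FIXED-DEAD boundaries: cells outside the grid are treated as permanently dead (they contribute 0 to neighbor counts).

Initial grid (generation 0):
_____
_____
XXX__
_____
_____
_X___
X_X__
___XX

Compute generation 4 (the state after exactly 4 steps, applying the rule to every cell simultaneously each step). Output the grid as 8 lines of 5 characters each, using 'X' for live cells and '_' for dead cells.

Answer: _____
_____
XXX__
_____
_____
_____
_____
_____

Derivation:
Simulating step by step:
Generation 0 (given above): 8 live cells
Generation 1: 8 live cells
_____
_X___
_X___
_X___
_____
_X___
_XXX_
___X_
Generation 2: 7 live cells
_____
_____
XXX__
_____
_____
_X___
_X_X_
___X_
Generation 3: 5 live cells
_____
_X___
_X___
_X___
_____
__X__
_____
__X__
Generation 4: 3 live cells
(generation 4 grid is the final answer)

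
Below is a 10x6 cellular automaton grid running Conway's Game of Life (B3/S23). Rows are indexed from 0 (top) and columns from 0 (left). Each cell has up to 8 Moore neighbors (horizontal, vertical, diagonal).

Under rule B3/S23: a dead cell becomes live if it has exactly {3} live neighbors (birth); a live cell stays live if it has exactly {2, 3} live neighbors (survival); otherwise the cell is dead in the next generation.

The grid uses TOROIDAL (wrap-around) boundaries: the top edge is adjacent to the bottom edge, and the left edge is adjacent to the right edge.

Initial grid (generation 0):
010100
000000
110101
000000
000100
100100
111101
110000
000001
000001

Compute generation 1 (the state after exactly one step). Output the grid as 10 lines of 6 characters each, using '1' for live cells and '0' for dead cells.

Answer: 000000
010010
100000
101010
000000
100101
000111
000010
000001
100010

Derivation:
Simulating step by step:
Generation 0 (given above): 18 live cells
Generation 1: 16 live cells
(generation 1 grid is the final answer)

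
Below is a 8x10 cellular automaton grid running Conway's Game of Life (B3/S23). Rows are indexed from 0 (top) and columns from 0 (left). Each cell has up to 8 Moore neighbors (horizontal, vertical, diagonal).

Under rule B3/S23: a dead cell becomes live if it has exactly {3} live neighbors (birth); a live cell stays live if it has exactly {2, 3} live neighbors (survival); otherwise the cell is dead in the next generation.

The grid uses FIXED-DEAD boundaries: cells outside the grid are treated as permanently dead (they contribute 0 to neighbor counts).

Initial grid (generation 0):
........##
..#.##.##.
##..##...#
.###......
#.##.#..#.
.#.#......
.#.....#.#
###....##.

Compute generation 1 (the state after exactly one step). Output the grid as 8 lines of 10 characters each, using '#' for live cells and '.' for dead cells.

Answer: .......###
.#.#####..
#....##.#.
.....#....
#.........
##.##...#.
.......#..
###....##.

Derivation:
Simulating step by step:
Generation 0 (given above): 30 live cells
Generation 1: 26 live cells
(generation 1 grid is the final answer)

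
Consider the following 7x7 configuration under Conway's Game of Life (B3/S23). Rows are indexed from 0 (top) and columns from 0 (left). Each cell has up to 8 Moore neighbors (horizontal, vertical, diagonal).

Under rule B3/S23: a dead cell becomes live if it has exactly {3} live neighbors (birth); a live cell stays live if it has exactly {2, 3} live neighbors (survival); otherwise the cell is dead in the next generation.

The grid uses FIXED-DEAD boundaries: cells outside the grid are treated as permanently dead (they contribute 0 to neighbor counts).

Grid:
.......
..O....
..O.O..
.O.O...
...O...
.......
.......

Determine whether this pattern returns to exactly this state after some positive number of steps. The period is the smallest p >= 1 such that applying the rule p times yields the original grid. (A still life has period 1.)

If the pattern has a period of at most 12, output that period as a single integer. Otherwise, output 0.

Answer: 2

Derivation:
Simulating and comparing each generation to the original:
Gen 0 (original, given above): 6 live cells
Gen 1: 6 live cells, differs from original
Gen 2: 6 live cells, MATCHES original -> period = 2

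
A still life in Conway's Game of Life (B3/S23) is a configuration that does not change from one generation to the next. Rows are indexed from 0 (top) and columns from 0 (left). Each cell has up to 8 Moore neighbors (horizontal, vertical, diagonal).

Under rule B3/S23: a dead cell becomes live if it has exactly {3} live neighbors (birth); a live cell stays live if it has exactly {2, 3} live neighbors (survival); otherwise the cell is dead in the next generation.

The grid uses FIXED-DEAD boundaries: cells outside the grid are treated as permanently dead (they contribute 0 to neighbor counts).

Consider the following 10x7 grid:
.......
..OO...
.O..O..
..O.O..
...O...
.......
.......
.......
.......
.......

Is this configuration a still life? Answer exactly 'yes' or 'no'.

Answer: yes

Derivation:
Compute generation 1 and compare to generation 0 (given above):
Generation 1:
.......
..OO...
.O..O..
..O.O..
...O...
.......
.......
.......
.......
.......
The grids are IDENTICAL -> still life.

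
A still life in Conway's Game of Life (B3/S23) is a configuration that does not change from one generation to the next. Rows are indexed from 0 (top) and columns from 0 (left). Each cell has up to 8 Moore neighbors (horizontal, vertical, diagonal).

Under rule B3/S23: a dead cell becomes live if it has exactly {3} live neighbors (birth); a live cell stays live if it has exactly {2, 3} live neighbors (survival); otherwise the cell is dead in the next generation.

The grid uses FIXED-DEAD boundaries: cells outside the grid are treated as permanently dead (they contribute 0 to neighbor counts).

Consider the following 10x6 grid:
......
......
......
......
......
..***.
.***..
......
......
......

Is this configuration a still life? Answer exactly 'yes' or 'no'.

Answer: no

Derivation:
Compute generation 1 and compare to generation 0 (given above):
Generation 1:
......
......
......
......
...*..
.*..*.
.*..*.
..*...
......
......
Cell (4,3) differs: gen0=0 vs gen1=1 -> NOT a still life.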